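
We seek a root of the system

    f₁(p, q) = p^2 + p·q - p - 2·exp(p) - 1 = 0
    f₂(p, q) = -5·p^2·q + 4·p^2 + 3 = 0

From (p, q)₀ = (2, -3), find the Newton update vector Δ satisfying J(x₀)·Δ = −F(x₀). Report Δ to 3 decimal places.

(-1.655, -2.338)

At (2, -3): F = (-19.77811, 79.000).
Jacobian J = [[2·p + q - 2·exp(p) - 1, p], [-10·p·q + 8·p, -5·p^2]].
At the point, J = [[-14.77811, 2.000], [76.000, -20.000]] (det J = 143.56224).
Solving J·Δ = −F gives Δ = (-1.655, -2.338).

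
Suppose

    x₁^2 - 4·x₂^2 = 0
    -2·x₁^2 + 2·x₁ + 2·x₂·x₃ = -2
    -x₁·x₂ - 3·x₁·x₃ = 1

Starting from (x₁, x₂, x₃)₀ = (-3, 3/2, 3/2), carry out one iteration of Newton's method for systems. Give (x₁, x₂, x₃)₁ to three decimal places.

At (-3, 3/2, 3/2): F = (0.000, -17.500, 17.000).
Jacobian J = [[2·x₁, -8·x₂, 0], [-4·x₁ + 2, 2·x₃, 2·x₂], [-x₂ - 3·x₃, -x₁, -3·x₁]].
At the point, J = [[-6.000, -12.000, 0.000], [14.000, 3.000, 3.000], [-6.000, 3.000, 9.000]] (det J = 1620.000).
Solving J·Δ = −F gives Δ = (1.544, -0.772, -0.602).
Then the next iterate is (x₁, x₂, x₃)₁ = (-1.456, 0.728, 0.898).

(-1.456, 0.728, 0.898)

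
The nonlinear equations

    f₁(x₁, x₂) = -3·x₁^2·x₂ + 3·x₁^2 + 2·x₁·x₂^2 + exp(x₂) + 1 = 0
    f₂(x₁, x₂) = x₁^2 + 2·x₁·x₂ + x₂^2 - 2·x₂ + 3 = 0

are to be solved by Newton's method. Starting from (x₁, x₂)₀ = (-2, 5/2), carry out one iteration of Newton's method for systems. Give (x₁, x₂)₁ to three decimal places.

At (-2, 5/2): F = (-29.81751, -1.750).
Jacobian J = [[-6·x₁·x₂ + 6·x₁ + 2·x₂^2, -3·x₁^2 + 4·x₁·x₂ + exp(x₂)], [2·x₁ + 2·x₂, 2·x₁ + 2·x₂ - 2]].
At the point, J = [[30.500, -19.81751], [1.000, -1.000]] (det J = -10.68249).
Solving J·Δ = −F gives Δ = (-0.455, -2.205).
Then the next iterate is (x₁, x₂)₁ = (-2.455, 0.295).

(-2.455, 0.295)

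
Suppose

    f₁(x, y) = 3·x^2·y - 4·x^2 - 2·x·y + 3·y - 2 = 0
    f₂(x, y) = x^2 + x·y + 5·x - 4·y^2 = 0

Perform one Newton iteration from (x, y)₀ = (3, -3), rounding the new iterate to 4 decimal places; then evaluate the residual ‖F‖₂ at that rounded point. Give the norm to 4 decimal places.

33.9016

At (3, -3): F = (-110.0000, -21.0000).
Jacobian J = [[6·x·y - 8·x - 2·y, 3·x^2 - 2·x + 3], [2·x + y + 5, x - 8·y]].
At the point, J = [[-72.0000, 24.0000], [8.0000, 27.0000]] (det J = -2136.0000).
Solving J·Δ = −F gives Δ = (-1.1545, 1.1199).
Then the next iterate is (x, y)₁ = (1.8455, -1.8801).
Re-evaluating at (1.8455, -1.8801): F = (-33.534462, -4.975458), so ‖F‖₂ = 33.9016.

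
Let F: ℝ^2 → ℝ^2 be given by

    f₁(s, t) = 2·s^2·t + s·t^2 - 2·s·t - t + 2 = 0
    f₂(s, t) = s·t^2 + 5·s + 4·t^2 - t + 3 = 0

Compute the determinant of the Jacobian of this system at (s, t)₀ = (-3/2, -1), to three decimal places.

-111.000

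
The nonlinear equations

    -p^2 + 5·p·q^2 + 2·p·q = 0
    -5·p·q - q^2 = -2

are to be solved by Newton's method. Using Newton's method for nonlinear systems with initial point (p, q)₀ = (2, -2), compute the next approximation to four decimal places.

At (2, -2): F = (28.0000, 18.0000).
Jacobian J = [[-2·p + 5·q^2 + 2·q, 10·p·q + 2·p], [-5·q, -5·p - 2·q]].
At the point, J = [[12.0000, -36.0000], [10.0000, -6.0000]] (det J = 288.0000).
Solving J·Δ = −F gives Δ = (-1.6667, 0.2222).
Then the next iterate is (p, q)₁ = (0.3333, -1.7778).

(0.3333, -1.7778)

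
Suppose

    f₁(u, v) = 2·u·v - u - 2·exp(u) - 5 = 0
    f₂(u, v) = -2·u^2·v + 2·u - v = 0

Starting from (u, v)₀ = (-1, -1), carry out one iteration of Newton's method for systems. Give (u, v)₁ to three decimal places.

(-2.416, 0.277)

At (-1, -1): F = (-2.73576, 1.000).
Jacobian J = [[2·v - 2·exp(u) - 1, 2·u], [-4·u·v + 2, -2·u^2 - 1]].
At the point, J = [[-3.73576, -2.000], [-2.000, -3.000]] (det J = 7.20728).
Solving J·Δ = −F gives Δ = (-1.416, 1.277).
Then the next iterate is (u, v)₁ = (-2.416, 0.277).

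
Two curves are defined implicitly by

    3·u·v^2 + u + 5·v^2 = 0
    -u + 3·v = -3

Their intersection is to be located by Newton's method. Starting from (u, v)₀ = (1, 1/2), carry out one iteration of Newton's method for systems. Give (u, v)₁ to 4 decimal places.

At (1, 1/2): F = (3.0000, 3.5000).
Jacobian J = [[3·v^2 + 1, 6·u·v + 10·v], [-1, 3]].
At the point, J = [[1.7500, 8.0000], [-1.0000, 3.0000]] (det J = 13.2500).
Solving J·Δ = −F gives Δ = (1.4340, -0.6887).
Then the next iterate is (u, v)₁ = (2.4340, -0.1887).

(2.4340, -0.1887)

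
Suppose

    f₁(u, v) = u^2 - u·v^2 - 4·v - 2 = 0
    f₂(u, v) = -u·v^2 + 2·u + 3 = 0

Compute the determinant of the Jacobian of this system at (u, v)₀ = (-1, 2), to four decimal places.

-24.0000

J = [[2·u - v^2, -2·u·v - 4], [-v^2 + 2, -2·u·v]].
At the point, J = [[-6.0000, 0.0000], [-2.0000, 4.0000]].
det J = -24.0000.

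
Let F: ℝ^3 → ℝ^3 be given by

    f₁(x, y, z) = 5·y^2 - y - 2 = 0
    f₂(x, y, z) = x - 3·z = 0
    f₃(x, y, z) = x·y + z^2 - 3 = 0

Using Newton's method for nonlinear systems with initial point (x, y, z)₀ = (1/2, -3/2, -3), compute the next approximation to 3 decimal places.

At (1/2, -3/2, -3): F = (10.750, 9.500, 5.250).
Jacobian J = [[0, 10·y - 1, 0], [1, 0, -3], [y, x, 2·z]].
At the point, J = [[0.000, -16.000, 0.000], [1.000, 0.000, -3.000], [-1.500, 0.500, -6.000]] (det J = -168.000).
Solving J·Δ = −F gives Δ = (-3.833, 0.672, 1.889).
Then the next iterate is (x, y, z)₁ = (-3.333, -0.828, -1.111).

(-3.333, -0.828, -1.111)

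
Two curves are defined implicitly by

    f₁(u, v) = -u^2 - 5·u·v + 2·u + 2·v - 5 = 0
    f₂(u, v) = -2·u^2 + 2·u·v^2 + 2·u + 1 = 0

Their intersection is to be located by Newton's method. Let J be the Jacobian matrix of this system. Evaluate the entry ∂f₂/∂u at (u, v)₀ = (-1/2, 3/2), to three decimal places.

∂f₂/∂u = -4·u + 2·v^2 + 2.
At (-1/2, 3/2) this is 8.500.

8.500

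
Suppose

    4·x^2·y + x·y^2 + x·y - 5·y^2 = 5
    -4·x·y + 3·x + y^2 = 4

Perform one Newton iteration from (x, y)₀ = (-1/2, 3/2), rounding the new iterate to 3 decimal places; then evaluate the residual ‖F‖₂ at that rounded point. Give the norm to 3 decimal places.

4.305

At (-1/2, 3/2): F = (-16.625, -0.250).
Jacobian J = [[8·x·y + y^2 + y, 4·x^2 + 2·x·y + x - 10·y], [-4·y + 3, -4·x + 2·y]].
At the point, J = [[-2.250, -16.000], [-3.000, 5.000]] (det J = -59.250).
Solving J·Δ = −F gives Δ = (-1.470, -0.832).
Then the next iterate is (x, y)₁ = (-1.970, 0.668).
Re-evaluating at (-1.970, 0.668): F = (0.94362, -4.19994), so ‖F‖₂ = 4.305.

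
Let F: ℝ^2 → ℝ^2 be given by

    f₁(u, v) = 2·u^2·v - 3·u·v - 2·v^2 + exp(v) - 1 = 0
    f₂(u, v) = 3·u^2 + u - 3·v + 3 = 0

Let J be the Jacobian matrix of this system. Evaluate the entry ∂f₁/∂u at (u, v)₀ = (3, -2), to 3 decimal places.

∂f₁/∂u = 4·u·v - 3·v.
At (3, -2) this is -18.000.

-18.000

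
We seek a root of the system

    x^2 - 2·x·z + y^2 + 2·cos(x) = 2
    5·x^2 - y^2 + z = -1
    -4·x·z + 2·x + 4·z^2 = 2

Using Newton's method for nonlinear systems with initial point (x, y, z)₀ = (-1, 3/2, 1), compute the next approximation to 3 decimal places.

(-0.316, 0.731, 0.781)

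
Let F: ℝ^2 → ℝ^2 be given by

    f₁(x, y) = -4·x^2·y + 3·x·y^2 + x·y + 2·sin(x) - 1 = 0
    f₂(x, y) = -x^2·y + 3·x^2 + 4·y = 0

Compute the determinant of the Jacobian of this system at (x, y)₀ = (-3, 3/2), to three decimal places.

J = [[-8·x·y + 3·y^2 + y + 2·cos(x), -4·x^2 + 6·x·y + x], [-2·x·y + 6·x, -x^2 + 4]].
At the point, J = [[42.27002, -66.000], [-9.000, -5.000]].
det J = -805.350.

-805.350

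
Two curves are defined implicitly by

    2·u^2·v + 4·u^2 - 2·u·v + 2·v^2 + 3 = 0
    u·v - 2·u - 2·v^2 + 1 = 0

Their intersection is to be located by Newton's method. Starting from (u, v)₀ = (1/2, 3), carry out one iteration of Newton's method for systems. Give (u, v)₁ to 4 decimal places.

(-0.3000, 1.4957)

At (1/2, 3): F = (20.5000, -16.5000).
Jacobian J = [[4·u·v + 8·u - 2·v, 2·u^2 - 2·u + 4·v], [v - 2, u - 4·v]].
At the point, J = [[4.0000, 11.5000], [1.0000, -11.5000]] (det J = -57.5000).
Solving J·Δ = −F gives Δ = (-0.8000, -1.5043).
Then the next iterate is (u, v)₁ = (-0.3000, 1.4957).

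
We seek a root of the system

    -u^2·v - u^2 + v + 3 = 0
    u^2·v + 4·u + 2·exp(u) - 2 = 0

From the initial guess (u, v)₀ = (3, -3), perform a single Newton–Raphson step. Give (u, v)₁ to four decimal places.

At (3, -3): F = (18.0000, 23.171074).
Jacobian J = [[-2·u·v - 2·u, -u^2 + 1], [2·u·v + 2·exp(u) + 4, u^2]].
At the point, J = [[12.0000, -8.0000], [26.171074, 9.0000]] (det J = 317.368591).
Solving J·Δ = −F gives Δ = (-1.0945, 0.6082).
Then the next iterate is (u, v)₁ = (1.9055, -2.3918).

(1.9055, -2.3918)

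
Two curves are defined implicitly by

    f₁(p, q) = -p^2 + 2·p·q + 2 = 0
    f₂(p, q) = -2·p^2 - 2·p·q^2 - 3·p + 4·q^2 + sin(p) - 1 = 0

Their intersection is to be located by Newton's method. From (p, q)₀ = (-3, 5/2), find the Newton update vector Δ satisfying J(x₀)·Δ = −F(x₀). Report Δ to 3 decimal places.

(1.502, -0.912)

At (-3, 5/2): F = (-22.000, 52.35888).
Jacobian J = [[-2·p + 2·q, 2·p], [-4·p - 2·q^2 + cos(p) - 3, -4·p·q + 8·q]].
At the point, J = [[11.000, -6.000], [-4.48999, 50.000]] (det J = 523.06005).
Solving J·Δ = −F gives Δ = (1.502, -0.912).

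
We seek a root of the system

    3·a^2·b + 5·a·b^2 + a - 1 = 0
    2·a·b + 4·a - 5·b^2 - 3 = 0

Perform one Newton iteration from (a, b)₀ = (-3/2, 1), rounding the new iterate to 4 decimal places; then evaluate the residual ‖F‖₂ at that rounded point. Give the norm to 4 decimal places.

5.1266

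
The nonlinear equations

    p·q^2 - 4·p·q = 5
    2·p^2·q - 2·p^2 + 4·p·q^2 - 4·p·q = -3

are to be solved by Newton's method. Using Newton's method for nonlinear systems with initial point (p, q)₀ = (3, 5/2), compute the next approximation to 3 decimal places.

(-0.745, 3.236)

At (3, 5/2): F = (-16.250, 75.000).
Jacobian J = [[q^2 - 4·q, 2·p·q - 4·p], [4·p·q - 4·p + 4·q^2 - 4·q, 2·p^2 + 8·p·q - 4·p]].
At the point, J = [[-3.750, 3.000], [33.000, 66.000]] (det J = -346.500).
Solving J·Δ = −F gives Δ = (-3.745, 0.736).
Then the next iterate is (p, q)₁ = (-0.745, 3.236).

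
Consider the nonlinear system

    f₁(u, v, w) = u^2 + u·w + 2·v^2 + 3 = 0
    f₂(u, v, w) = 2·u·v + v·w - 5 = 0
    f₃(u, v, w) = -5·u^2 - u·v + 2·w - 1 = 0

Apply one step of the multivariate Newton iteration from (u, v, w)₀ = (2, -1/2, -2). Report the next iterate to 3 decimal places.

(0.721, 2.490, 0.519)

At (2, -1/2, -2): F = (3.500, -6.000, -24.000).
Jacobian J = [[2·u + w, 4·v, u], [2·v, 2·u + w, v], [-10·u - v, -u, 2]].
At the point, J = [[2.000, -2.000, 2.000], [-1.000, 2.000, -0.500], [-19.500, -2.000, 2.000]] (det J = 64.500).
Solving J·Δ = −F gives Δ = (-1.279, 2.990, 2.519).
Then the next iterate is (u, v, w)₁ = (0.721, 2.490, 0.519).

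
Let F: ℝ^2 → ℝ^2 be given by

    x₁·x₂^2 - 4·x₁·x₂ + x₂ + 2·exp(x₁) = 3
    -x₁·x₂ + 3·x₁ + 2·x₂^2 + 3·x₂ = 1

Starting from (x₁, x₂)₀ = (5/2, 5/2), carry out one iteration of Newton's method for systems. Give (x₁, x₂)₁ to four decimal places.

At (5/2, 5/2): F = (14.489988, 20.2500).
Jacobian J = [[x₂^2 - 4·x₂ + 2·exp(x₁), 2·x₁·x₂ - 4·x₁ + 1], [-x₂ + 3, -x₁ + 4·x₂ + 3]].
At the point, J = [[20.614988, 3.5000], [0.5000, 10.5000]] (det J = 214.707373).
Solving J·Δ = −F gives Δ = (-0.3785, -1.9105).
Then the next iterate is (x₁, x₂)₁ = (2.1215, 0.5895).

(2.1215, 0.5895)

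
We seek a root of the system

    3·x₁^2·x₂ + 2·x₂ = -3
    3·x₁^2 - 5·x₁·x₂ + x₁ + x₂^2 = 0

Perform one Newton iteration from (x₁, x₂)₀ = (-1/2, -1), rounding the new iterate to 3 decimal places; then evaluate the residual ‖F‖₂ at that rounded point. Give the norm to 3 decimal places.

At (-1/2, -1): F = (0.250, -1.250).
Jacobian J = [[6·x₁·x₂, 3·x₁^2 + 2], [6·x₁ - 5·x₂ + 1, -5·x₁ + 2·x₂]].
At the point, J = [[3.000, 2.750], [3.000, 0.500]] (det J = -6.750).
Solving J·Δ = −F gives Δ = (0.528, -0.667).
Then the next iterate is (x₁, x₂)₁ = (0.028, -1.667).
Re-evaluating at (0.028, -1.667): F = (-0.33792, 3.04262), so ‖F‖₂ = 3.061.

3.061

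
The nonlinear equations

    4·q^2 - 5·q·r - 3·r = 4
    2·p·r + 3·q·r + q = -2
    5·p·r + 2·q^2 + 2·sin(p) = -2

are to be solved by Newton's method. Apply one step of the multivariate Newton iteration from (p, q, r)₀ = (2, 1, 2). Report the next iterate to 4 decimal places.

At (2, 1, 2): F = (-16.0000, 17.0000, 25.818595).
Jacobian J = [[0, 8·q - 5·r, -5·q - 3], [2·r, 3·r + 1, 2·p + 3·q], [5·r + 2·cos(p), 4·q, 5·p]].
At the point, J = [[0.0000, -2.0000, -8.0000], [4.0000, 7.0000, 7.0000], [9.167706, 4.0000, 10.0000]] (det J = 337.043666).
Solving J·Δ = −F gives Δ = (-0.6183, -0.1004, -1.9749).
Then the next iterate is (p, q, r)₁ = (1.3817, 0.8996, 0.0251).

(1.3817, 0.8996, 0.0251)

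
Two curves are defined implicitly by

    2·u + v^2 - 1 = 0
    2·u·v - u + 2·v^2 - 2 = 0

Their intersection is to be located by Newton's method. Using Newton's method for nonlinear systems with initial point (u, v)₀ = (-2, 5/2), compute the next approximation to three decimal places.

At (-2, 5/2): F = (1.250, 2.500).
Jacobian J = [[2, 2·v], [2·v - 1, 2·u + 4·v]].
At the point, J = [[2.000, 5.000], [4.000, 6.000]] (det J = -8.000).
Solving J·Δ = −F gives Δ = (-0.625, 0.000).
Then the next iterate is (u, v)₁ = (-2.625, 2.500).

(-2.625, 2.500)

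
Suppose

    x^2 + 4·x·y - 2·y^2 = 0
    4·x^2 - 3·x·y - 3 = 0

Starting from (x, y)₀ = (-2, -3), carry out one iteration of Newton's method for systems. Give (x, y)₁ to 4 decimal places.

(-0.8235, -0.7941)

At (-2, -3): F = (10.0000, -5.0000).
Jacobian J = [[2·x + 4·y, 4·x - 4·y], [8·x - 3·y, -3·x]].
At the point, J = [[-16.0000, 4.0000], [-7.0000, 6.0000]] (det J = -68.0000).
Solving J·Δ = −F gives Δ = (1.1765, 2.2059).
Then the next iterate is (x, y)₁ = (-0.8235, -0.7941).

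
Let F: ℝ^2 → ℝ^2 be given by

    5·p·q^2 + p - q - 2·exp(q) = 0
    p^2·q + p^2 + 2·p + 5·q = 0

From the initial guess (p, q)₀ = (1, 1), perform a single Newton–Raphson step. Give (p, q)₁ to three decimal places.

(3.373, -2.873)

At (1, 1): F = (-0.43656, 9.000).
Jacobian J = [[5·q^2 + 1, 10·p·q - 2·exp(q) - 1], [2·p·q + 2·p + 2, p^2 + 5]].
At the point, J = [[6.000, 3.56344], [6.000, 6.000]] (det J = 14.61938).
Solving J·Δ = −F gives Δ = (2.373, -3.873).
Then the next iterate is (p, q)₁ = (3.373, -2.873).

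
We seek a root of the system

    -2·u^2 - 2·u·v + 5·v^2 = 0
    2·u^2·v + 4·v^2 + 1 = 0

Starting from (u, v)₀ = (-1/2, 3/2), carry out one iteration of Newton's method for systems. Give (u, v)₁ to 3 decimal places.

At (-1/2, 3/2): F = (12.250, 10.750).
Jacobian J = [[-4·u - 2·v, -2·u + 10·v], [4·u·v, 2·u^2 + 8·v]].
At the point, J = [[-1.000, 16.000], [-3.000, 12.500]] (det J = 35.500).
Solving J·Δ = −F gives Δ = (0.532, -0.732).
Then the next iterate is (u, v)₁ = (0.032, 0.768).

(0.032, 0.768)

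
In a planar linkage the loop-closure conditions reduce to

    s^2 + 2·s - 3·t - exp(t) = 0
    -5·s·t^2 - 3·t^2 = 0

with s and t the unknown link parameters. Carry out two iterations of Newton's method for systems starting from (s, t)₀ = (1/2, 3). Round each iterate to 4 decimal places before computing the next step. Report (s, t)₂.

(0.5364, 0.6558)

At (1/2, 3): F = (-27.835537, -49.5000).
Jacobian J = [[2·s + 2, -exp(t) - 3], [-5·t^2, -10·s·t - 6·t]].
At the point, J = [[3.0000, -23.085537], [-45.0000, -33.0000]] (det J = -1137.849162).
Solving J·Δ = −F gives Δ = (-0.1970, -1.2314).
Then the next iterate is (s, t)₁ = (0.3030, 1.7686).
Round to (0.3030, 1.7686) and repeat: F = (-10.470631, -14.122676), J = [[2.6060, -8.862640], [-15.639730, -15.970458]].
Δ = (0.2334, -1.1128), so (s, t)₂ = (0.5364, 0.6558).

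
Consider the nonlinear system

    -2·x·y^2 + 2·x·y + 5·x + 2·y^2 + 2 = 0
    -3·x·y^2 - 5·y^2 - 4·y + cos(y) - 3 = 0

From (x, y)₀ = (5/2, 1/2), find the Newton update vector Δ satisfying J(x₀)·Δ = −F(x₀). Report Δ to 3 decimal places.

At (5/2, 1/2): F = (16.250, -7.24742).
Jacobian J = [[-2·y^2 + 2·y + 5, -4·x·y + 2·x + 4·y], [-3·y^2, -6·x·y - 10·y - sin(y) - 4]].
At the point, J = [[5.500, 2.000], [-0.750, -16.97943]] (det J = -91.88684).
Solving J·Δ = −F gives Δ = (-2.845, -0.301).

(-2.845, -0.301)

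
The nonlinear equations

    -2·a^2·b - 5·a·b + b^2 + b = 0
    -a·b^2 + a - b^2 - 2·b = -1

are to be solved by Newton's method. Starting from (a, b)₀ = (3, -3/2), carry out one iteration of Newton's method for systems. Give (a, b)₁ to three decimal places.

(0.953, -1.556)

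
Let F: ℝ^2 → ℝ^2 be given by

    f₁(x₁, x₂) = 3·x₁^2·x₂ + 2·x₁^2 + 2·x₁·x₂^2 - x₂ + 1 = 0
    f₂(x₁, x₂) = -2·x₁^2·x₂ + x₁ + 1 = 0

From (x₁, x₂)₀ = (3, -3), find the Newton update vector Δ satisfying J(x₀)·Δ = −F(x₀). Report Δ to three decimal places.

(-0.835, 1.505)

At (3, -3): F = (-5.000, 58.000).
Jacobian J = [[6·x₁·x₂ + 4·x₁ + 2·x₂^2, 3·x₁^2 + 4·x₁·x₂ - 1], [-4·x₁·x₂ + 1, -2·x₁^2]].
At the point, J = [[-24.000, -10.000], [37.000, -18.000]] (det J = 802.000).
Solving J·Δ = −F gives Δ = (-0.835, 1.505).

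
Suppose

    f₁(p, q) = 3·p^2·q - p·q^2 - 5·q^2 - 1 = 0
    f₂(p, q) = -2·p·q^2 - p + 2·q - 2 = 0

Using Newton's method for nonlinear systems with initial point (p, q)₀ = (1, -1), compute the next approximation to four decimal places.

(-14.0000, -7.3333)

At (1, -1): F = (-10.0000, -7.0000).
Jacobian J = [[6·p·q - q^2, 3·p^2 - 2·p·q - 10·q], [-2·q^2 - 1, -4·p·q + 2]].
At the point, J = [[-7.0000, 15.0000], [-3.0000, 6.0000]] (det J = 3.0000).
Solving J·Δ = −F gives Δ = (-15.0000, -6.3333).
Then the next iterate is (p, q)₁ = (-14.0000, -7.3333).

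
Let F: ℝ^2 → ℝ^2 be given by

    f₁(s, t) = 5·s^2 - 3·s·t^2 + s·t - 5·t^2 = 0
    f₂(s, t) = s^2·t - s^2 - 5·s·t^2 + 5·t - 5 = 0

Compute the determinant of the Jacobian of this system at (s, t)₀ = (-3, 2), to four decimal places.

J = [[10·s - 3·t^2 + t, -6·s·t + s - 10·t], [2·s·t - 2·s - 5·t^2, s^2 - 10·s·t + 5]].
At the point, J = [[-40.0000, 13.0000], [-26.0000, 74.0000]].
det J = -2622.0000.

-2622.0000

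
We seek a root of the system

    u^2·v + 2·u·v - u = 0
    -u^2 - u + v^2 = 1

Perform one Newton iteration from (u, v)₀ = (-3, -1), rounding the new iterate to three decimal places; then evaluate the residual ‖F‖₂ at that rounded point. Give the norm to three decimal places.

1.574

At (-3, -1): F = (0.000, -6.000).
Jacobian J = [[2·u·v + 2·v - 1, u^2 + 2·u], [-2·u - 1, 2·v]].
At the point, J = [[3.000, 3.000], [5.000, -2.000]] (det J = -21.000).
Solving J·Δ = −F gives Δ = (0.857, -0.857).
Then the next iterate is (u, v)₁ = (-2.143, -1.857).
Re-evaluating at (-2.143, -1.857): F = (1.57392, -0.001), so ‖F‖₂ = 1.574.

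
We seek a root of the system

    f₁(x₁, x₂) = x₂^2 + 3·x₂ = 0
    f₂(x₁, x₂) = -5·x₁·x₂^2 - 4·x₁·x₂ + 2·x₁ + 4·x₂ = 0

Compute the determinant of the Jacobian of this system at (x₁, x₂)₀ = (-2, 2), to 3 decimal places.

182.000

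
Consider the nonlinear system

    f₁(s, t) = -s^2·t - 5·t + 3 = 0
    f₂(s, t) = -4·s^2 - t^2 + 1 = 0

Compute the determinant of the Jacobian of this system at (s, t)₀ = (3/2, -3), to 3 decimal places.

-33.000

J = [[-2·s·t, -s^2 - 5], [-8·s, -2·t]].
At the point, J = [[9.000, -7.250], [-12.000, 6.000]].
det J = -33.000.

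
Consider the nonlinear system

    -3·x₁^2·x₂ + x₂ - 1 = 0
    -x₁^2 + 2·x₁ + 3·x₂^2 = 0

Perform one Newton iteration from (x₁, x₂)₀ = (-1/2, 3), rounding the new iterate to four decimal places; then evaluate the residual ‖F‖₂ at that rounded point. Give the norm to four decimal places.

At (-1/2, 3): F = (-0.2500, 25.7500).
Jacobian J = [[-6·x₁·x₂, -3·x₁^2 + 1], [-2·x₁ + 2, 6·x₂]].
At the point, J = [[9.0000, 0.2500], [3.0000, 18.0000]] (det J = 161.2500).
Solving J·Δ = −F gives Δ = (0.0678, -1.4419).
Then the next iterate is (x₁, x₂)₁ = (-0.4322, 1.5581).
Re-evaluating at (-0.4322, 1.5581): F = (-0.315044, 6.231830), so ‖F‖₂ = 6.2398.

6.2398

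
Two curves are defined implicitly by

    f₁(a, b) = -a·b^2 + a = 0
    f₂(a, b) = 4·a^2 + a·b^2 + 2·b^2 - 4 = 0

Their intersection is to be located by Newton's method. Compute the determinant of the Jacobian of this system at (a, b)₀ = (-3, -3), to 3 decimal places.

J = [[-b^2 + 1, -2·a·b], [8·a + b^2, 2·a·b + 4·b]].
At the point, J = [[-8.000, -18.000], [-15.000, 6.000]].
det J = -318.000.

-318.000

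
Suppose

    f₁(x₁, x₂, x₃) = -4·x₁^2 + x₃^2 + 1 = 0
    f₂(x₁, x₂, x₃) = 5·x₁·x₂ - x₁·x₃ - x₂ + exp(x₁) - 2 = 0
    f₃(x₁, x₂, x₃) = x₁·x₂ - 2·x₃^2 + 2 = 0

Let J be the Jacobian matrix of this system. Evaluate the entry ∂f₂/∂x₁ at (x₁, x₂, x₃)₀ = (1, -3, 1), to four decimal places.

-13.2817

∂f₂/∂x₁ = 5·x₂ - x₃ + exp(x₁).
At (1, -3, 1) this is -13.2817.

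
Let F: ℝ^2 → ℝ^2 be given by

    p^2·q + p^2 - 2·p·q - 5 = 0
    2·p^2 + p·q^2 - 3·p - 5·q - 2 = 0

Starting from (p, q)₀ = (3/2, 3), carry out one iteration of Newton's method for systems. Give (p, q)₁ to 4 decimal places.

(2.1856, 1.8182)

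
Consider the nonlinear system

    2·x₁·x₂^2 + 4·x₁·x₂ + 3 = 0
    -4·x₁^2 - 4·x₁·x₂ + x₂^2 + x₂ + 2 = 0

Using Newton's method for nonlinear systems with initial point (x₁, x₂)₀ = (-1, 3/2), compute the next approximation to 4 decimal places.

(-1.1683, 0.5733)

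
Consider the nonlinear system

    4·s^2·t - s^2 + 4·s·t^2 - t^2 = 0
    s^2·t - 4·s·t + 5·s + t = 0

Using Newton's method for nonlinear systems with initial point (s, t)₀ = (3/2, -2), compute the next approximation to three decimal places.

(0.160, -0.683)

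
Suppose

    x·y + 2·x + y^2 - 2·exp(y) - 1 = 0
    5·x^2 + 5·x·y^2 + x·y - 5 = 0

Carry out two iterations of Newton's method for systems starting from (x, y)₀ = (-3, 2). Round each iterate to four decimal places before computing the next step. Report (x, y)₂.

At (-3, 2): F = (-23.778112, -26.0000).
Jacobian J = [[y + 2, x + 2·y - 2·exp(y)], [10·x + 5·y^2 + y, 10·x·y + x]].
At the point, J = [[4.0000, -13.778112], [-8.0000, -63.0000]] (det J = -362.224898).
Solving J·Δ = −F gives Δ = (3.1466, -0.8123).
Then the next iterate is (x, y)₁ = (0.1466, 1.1877).
Round to (0.1466, 1.1877) and repeat: F = (-5.681111, -3.684433), J = [[3.1877, -4.037059], [9.706856, 1.887768]].
Δ = (0.5663, -0.9601), so (x, y)₂ = (0.7129, 0.2276).

(0.7129, 0.2276)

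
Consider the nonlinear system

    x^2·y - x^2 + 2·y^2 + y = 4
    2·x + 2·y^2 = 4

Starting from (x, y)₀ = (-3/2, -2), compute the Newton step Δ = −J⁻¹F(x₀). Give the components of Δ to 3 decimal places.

(0.684, 0.296)

At (-3/2, -2): F = (-4.750, 1.000).
Jacobian J = [[2·x·y - 2·x, x^2 + 4·y + 1], [2, 4·y]].
At the point, J = [[9.000, -4.750], [2.000, -8.000]] (det J = -62.500).
Solving J·Δ = −F gives Δ = (0.684, 0.296).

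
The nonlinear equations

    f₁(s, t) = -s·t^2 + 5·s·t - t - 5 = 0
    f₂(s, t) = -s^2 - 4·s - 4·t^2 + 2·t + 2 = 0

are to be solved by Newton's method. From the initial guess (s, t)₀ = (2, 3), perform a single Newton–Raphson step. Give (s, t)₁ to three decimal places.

At (2, 3): F = (4.000, -40.000).
Jacobian J = [[-t^2 + 5·t, -2·s·t + 5·s - 1], [-2·s - 4, -8·t + 2]].
At the point, J = [[6.000, -3.000], [-8.000, -22.000]] (det J = -156.000).
Solving J·Δ = −F gives Δ = (-1.333, -1.333).
Then the next iterate is (s, t)₁ = (0.667, 1.667).

(0.667, 1.667)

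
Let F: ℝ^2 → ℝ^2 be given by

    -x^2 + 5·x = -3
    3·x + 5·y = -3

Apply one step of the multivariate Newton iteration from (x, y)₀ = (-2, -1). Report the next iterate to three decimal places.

(-0.778, -0.133)

At (-2, -1): F = (-11.000, -8.000).
Jacobian J = [[-2·x + 5, 0], [3, 5]].
At the point, J = [[9.000, 0.000], [3.000, 5.000]] (det J = 45.000).
Solving J·Δ = −F gives Δ = (1.222, 0.867).
Then the next iterate is (x, y)₁ = (-0.778, -0.133).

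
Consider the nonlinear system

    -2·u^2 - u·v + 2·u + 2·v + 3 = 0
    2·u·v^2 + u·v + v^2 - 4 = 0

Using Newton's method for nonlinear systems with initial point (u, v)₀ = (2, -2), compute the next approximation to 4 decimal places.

(1.7500, -1.4167)

At (2, -2): F = (-1.0000, 12.0000).
Jacobian J = [[-4·u - v + 2, -u + 2], [2·v^2 + v, 4·u·v + u + 2·v]].
At the point, J = [[-4.0000, 0.0000], [6.0000, -18.0000]] (det J = 72.0000).
Solving J·Δ = −F gives Δ = (-0.2500, 0.5833).
Then the next iterate is (u, v)₁ = (1.7500, -1.4167).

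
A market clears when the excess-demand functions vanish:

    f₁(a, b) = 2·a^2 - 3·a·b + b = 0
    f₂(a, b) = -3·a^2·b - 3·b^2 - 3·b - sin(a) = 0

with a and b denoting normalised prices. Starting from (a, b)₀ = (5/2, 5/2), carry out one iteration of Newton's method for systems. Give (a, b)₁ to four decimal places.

(1.4668, 1.5257)

At (5/2, 5/2): F = (-3.7500, -73.723472).
Jacobian J = [[4·a - 3·b, -3·a + 1], [-6·a·b - cos(a), -3·a^2 - 6·b - 3]].
At the point, J = [[2.5000, -6.5000], [-36.698856, -36.7500]] (det J = -330.417566).
Solving J·Δ = −F gives Δ = (-1.0332, -0.9743).
Then the next iterate is (a, b)₁ = (1.4668, 1.5257).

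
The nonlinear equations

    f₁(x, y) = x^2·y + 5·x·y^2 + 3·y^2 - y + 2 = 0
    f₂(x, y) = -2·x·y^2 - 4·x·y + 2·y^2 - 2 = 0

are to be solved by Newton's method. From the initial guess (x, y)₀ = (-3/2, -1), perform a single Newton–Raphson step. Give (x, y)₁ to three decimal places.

At (-3/2, -1): F = (-3.750, -3.000).
Jacobian J = [[2·x·y + 5·y^2, x^2 + 10·x·y + 6·y - 1], [-2·y^2 - 4·y, -4·x·y - 4·x + 4·y]].
At the point, J = [[8.000, 10.250], [2.000, -4.000]] (det J = -52.500).
Solving J·Δ = −F gives Δ = (0.871, -0.314).
Then the next iterate is (x, y)₁ = (-0.629, -1.314).

(-0.629, -1.314)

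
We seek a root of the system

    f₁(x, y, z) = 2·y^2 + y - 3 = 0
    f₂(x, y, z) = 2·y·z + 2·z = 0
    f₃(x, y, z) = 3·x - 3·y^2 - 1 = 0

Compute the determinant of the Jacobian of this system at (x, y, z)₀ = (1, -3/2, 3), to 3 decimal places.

15.000

J = [[0, 4·y + 1, 0], [0, 2·z, 2·y + 2], [3, -6·y, 0]].
At the point, J = [[0.000, -5.000, 0.000], [0.000, 6.000, -1.000], [3.000, 9.000, 0.000]].
det J = 15.000.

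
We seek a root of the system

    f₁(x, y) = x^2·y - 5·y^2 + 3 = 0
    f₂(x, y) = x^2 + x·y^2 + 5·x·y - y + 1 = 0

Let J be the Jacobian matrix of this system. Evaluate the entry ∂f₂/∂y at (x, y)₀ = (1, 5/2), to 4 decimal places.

9.0000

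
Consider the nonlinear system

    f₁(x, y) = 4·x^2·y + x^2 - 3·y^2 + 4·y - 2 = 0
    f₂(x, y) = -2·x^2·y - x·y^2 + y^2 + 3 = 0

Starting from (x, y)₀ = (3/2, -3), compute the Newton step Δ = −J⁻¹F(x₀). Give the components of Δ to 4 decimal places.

At (3/2, -3): F = (-65.7500, 12.0000).
Jacobian J = [[8·x·y + 2·x, 4·x^2 - 6·y + 4], [-4·x·y - y^2, -2·x^2 - 2·x·y + 2·y]].
At the point, J = [[-33.0000, 31.0000], [9.0000, -1.5000]] (det J = -229.5000).
Solving J·Δ = −F gives Δ = (-1.1912, 0.8529).

(-1.1912, 0.8529)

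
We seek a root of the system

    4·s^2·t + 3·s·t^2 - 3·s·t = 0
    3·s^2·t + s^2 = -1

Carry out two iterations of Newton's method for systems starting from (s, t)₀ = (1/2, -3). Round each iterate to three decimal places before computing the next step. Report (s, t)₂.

At (1/2, -3): F = (15.000, -1.000).
Jacobian J = [[8·s·t + 3·t^2 - 3·t, 4·s^2 + 6·s·t - 3·s], [6·s·t + 2·s, 3·s^2]].
At the point, J = [[24.000, -9.500], [-8.000, 0.750]] (det J = -58.000).
Solving J·Δ = −F gives Δ = (0.030, 1.655).
Then the next iterate is (s, t)₁ = (0.530, -1.345).
Round to (0.530, -1.345) and repeat: F = (3.50366, 0.14747), J = [[3.75927, -4.74350], [-3.21710, 0.84270]].
Δ = (0.302, 0.978), so (s, t)₂ = (0.832, -0.367).

(0.832, -0.367)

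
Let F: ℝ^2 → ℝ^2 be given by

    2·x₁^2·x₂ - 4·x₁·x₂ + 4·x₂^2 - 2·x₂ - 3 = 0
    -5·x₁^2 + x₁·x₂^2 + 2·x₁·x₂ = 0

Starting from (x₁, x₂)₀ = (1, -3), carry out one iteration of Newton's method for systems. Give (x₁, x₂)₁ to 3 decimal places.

At (1, -3): F = (45.000, -2.000).
Jacobian J = [[4·x₁·x₂ - 4·x₂, 2·x₁^2 - 4·x₁ + 8·x₂ - 2], [-10·x₁ + x₂^2 + 2·x₂, 2·x₁·x₂ + 2·x₁]].
At the point, J = [[0.000, -28.000], [-7.000, -4.000]] (det J = -196.000).
Solving J·Δ = −F gives Δ = (-1.204, 1.607).
Then the next iterate is (x₁, x₂)₁ = (-0.204, -1.393).

(-0.204, -1.393)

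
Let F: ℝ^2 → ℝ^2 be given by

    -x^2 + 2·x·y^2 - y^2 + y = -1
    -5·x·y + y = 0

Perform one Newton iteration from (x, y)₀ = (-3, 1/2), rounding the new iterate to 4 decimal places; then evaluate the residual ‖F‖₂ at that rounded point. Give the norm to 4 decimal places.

3.0875

At (-3, 1/2): F = (-9.2500, 8.0000).
Jacobian J = [[-2·x + 2·y^2, 4·x·y - 2·y + 1], [-5·y, -5·x + 1]].
At the point, J = [[6.5000, -6.0000], [-2.5000, 16.0000]] (det J = 89.0000).
Solving J·Δ = −F gives Δ = (1.1236, -0.3244).
Then the next iterate is (x, y)₁ = (-1.8764, 0.1756).
Re-evaluating at (-1.8764, 0.1756): F = (-2.491831, 1.823079), so ‖F‖₂ = 3.0875.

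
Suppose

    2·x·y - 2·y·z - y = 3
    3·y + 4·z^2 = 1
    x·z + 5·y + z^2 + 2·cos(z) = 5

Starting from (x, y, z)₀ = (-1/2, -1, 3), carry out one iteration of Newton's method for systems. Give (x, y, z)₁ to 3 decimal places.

(4.745, -1.989, 1.790)

At (-1/2, -1, 3): F = (5.000, 32.000, -4.47998).
Jacobian J = [[2·y, 2·x - 2·z - 1, -2·y], [0, 3, 8·z], [z, 5, x + 2·z - 2·sin(z)]].
At the point, J = [[-2.000, -8.000, 2.000], [0.000, 3.000, 24.000], [3.000, 5.000, 5.21776]] (det J = -385.30656).
Solving J·Δ = −F gives Δ = (5.245, -0.989, -1.210).
Then the next iterate is (x, y, z)₁ = (4.745, -1.989, 1.790).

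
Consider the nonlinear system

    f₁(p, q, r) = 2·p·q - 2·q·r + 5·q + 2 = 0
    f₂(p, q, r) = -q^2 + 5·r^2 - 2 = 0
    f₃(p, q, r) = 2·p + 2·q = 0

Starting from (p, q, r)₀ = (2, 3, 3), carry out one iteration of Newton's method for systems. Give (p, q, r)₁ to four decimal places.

(-0.0952, 0.0952, 1.2857)

At (2, 3, 3): F = (11.0000, 34.0000, 10.0000).
Jacobian J = [[2·q, 2·p - 2·r + 5, -2·q], [0, -2·q, 10·r], [2, 2, 0]].
At the point, J = [[6.0000, 3.0000, -6.0000], [0.0000, -6.0000, 30.0000], [2.0000, 2.0000, 0.0000]] (det J = -252.0000).
Solving J·Δ = −F gives Δ = (-2.0952, -2.9048, -1.7143).
Then the next iterate is (p, q, r)₁ = (-0.0952, 0.0952, 1.2857).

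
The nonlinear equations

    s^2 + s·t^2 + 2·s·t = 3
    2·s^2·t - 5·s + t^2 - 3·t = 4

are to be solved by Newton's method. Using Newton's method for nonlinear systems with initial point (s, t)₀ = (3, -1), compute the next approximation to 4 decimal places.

(2.4000, 0.7538)

At (3, -1): F = (3.0000, -33.0000).
Jacobian J = [[2·s + t^2 + 2·t, 2·s·t + 2·s], [4·s·t - 5, 2·s^2 + 2·t - 3]].
At the point, J = [[5.0000, 0.0000], [-17.0000, 13.0000]] (det J = 65.0000).
Solving J·Δ = −F gives Δ = (-0.6000, 1.7538).
Then the next iterate is (s, t)₁ = (2.4000, 0.7538).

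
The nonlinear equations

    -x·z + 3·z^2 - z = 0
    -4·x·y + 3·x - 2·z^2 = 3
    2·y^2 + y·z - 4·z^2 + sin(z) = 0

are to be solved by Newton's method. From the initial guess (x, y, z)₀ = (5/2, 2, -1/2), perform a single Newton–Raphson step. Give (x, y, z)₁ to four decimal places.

At (5/2, 2, -1/2): F = (2.5000, -16.0000, 5.520574).
Jacobian J = [[-z, 0, -x + 6·z - 1], [-4·y + 3, -4·x, -4·z], [0, 4·y + z, y - 8·z + cos(z)]].
At the point, J = [[0.5000, 0.0000, -6.5000], [-5.0000, -10.0000, 2.0000], [0.0000, 7.5000, 6.877583]] (det J = 201.862087).
Solving J·Δ = −F gives Δ = (-1.0489, -1.0148, 0.3039).
Then the next iterate is (x, y, z)₁ = (1.4511, 0.9852, -0.1961).

(1.4511, 0.9852, -0.1961)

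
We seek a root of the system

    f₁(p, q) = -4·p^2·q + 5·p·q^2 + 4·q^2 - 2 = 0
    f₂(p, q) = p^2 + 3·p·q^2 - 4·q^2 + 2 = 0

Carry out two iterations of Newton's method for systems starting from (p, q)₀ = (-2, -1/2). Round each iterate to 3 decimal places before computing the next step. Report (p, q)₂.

At (-2, -1/2): F = (4.500, 3.500).
Jacobian J = [[-8·p·q + 5·q^2, -4·p^2 + 10·p·q + 8·q], [2·p + 3·q^2, 6·p·q - 8·q]].
At the point, J = [[-6.750, -10.000], [-3.250, 10.000]] (det J = -100.000).
Solving J·Δ = −F gives Δ = (0.800, -0.090).
Then the next iterate is (p, q)₁ = (-1.200, -0.590).
Round to (-1.200, -0.590) and repeat: F = (0.70220, 0.79444), J = [[-3.92350, -3.400], [-1.35570, 8.968]].
Δ = (0.226, -0.054), so (p, q)₂ = (-0.974, -0.644).

(-0.974, -0.644)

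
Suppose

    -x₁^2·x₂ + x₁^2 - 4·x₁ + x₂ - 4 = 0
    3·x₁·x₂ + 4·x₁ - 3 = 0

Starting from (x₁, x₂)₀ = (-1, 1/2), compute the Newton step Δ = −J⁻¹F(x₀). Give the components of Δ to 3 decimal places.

(0.200, -2.467)

At (-1, 1/2): F = (1.000, -8.500).
Jacobian J = [[-2·x₁·x₂ + 2·x₁ - 4, -x₁^2 + 1], [3·x₂ + 4, 3·x₁]].
At the point, J = [[-5.000, 0.000], [5.500, -3.000]] (det J = 15.000).
Solving J·Δ = −F gives Δ = (0.200, -2.467).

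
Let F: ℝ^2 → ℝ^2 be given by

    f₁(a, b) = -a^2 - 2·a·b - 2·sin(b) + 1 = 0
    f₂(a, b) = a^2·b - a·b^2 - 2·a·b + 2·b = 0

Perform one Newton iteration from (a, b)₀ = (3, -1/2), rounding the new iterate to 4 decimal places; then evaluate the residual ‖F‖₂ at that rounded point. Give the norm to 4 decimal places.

At (3, -1/2): F = (-4.041149, -3.2500).
Jacobian J = [[-2·a - 2·b, -2·a - 2·cos(b)], [2·a·b - b^2 - 2·b, a^2 - 2·a·b - 2·a + 2]].
At the point, J = [[-5.0000, -7.755165], [-2.2500, 8.0000]] (det J = -57.449122).
Solving J·Δ = −F gives Δ = (-1.0015, 0.1246).
Then the next iterate is (a, b)₁ = (1.9985, -0.3754).
Re-evaluating at (1.9985, -0.3754): F = (-0.760239, -1.031314), so ‖F‖₂ = 1.2812.

1.2812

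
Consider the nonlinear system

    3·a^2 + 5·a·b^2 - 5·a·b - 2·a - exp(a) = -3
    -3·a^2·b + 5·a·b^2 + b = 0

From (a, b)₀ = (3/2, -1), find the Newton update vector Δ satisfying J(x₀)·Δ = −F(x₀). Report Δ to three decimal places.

(1.090, 1.374)

At (3/2, -1): F = (17.26831, 13.250).
Jacobian J = [[6·a + 5·b^2 - 5·b - exp(a) - 2, 10·a·b - 5·a], [-6·a·b + 5·b^2, -3·a^2 + 10·a·b + 1]].
At the point, J = [[12.51831, -22.500], [14.000, -20.750]] (det J = 55.24505).
Solving J·Δ = −F gives Δ = (1.090, 1.374).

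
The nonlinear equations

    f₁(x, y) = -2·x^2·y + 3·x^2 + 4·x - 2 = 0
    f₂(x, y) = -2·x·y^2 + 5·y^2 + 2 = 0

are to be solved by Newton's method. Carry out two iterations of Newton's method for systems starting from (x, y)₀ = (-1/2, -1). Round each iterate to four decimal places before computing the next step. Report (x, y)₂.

At (-1/2, -1): F = (-2.7500, 8.0000).
Jacobian J = [[-4·x·y + 6·x + 4, -2·x^2], [-2·y^2, -4·x·y + 10·y]].
At the point, J = [[-1.0000, -0.5000], [-2.0000, -12.0000]] (det J = 11.0000).
Solving J·Δ = −F gives Δ = (-3.3636, 1.2273).
Then the next iterate is (x, y)₁ = (-3.8636, 0.2273).
Round to (-3.8636, 0.2273) and repeat: F = (20.541817, 2.657554), J = [[-15.668815, -29.854810], [-0.103331, 5.785785]].
Δ = (2.1142, -0.4216), so (x, y)₂ = (-1.7494, -0.1943).

(-1.7494, -0.1943)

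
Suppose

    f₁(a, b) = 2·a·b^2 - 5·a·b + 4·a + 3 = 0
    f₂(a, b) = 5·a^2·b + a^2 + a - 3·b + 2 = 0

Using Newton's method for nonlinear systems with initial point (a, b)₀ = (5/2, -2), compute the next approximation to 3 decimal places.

(2.688, -0.088)

At (5/2, -2): F = (58.000, -45.750).
Jacobian J = [[2·b^2 - 5·b + 4, 4·a·b - 5·a], [10·a·b + 2·a + 1, 5·a^2 - 3]].
At the point, J = [[22.000, -32.500], [-44.000, 28.250]] (det J = -808.500).
Solving J·Δ = −F gives Δ = (0.188, 1.912).
Then the next iterate is (a, b)₁ = (2.688, -0.088).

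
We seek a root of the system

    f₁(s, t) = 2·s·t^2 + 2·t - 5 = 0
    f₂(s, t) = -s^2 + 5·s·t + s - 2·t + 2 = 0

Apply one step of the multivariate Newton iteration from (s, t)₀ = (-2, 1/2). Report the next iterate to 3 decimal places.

At (-2, 1/2): F = (-5.000, -10.000).
Jacobian J = [[2·t^2, 4·s·t + 2], [-2·s + 5·t + 1, 5·s - 2]].
At the point, J = [[0.500, -2.000], [7.500, -12.000]] (det J = 9.000).
Solving J·Δ = −F gives Δ = (-4.444, -3.611).
Then the next iterate is (s, t)₁ = (-6.444, -3.111).

(-6.444, -3.111)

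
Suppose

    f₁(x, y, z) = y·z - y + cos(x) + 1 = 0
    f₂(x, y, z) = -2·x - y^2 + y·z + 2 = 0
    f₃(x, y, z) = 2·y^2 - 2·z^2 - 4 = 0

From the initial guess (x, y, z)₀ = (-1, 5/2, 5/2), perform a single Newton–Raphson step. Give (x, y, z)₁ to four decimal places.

At (-1, 5/2, 5/2): F = (5.290302, 4.0000, -4.0000).
Jacobian J = [[-sin(x), z - 1, y], [-2, -2·y + z, y], [0, 4·y, -4·z]].
At the point, J = [[0.841471, 1.5000, 2.5000], [-2.0000, -2.5000, 2.5000], [0.0000, 10.0000, -10.0000]] (det J = -80.0000).
Solving J·Δ = −F gives Δ = (1.5000, -1.3881, -1.7881).
Then the next iterate is (x, y, z)₁ = (0.5000, 1.1119, 0.7119).

(0.5000, 1.1119, 0.7119)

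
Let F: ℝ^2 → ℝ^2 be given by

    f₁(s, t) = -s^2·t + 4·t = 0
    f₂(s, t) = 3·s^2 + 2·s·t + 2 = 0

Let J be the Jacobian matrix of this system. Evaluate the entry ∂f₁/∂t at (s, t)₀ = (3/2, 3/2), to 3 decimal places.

1.750

∂f₁/∂t = -s^2 + 4.
At (3/2, 3/2) this is 1.750.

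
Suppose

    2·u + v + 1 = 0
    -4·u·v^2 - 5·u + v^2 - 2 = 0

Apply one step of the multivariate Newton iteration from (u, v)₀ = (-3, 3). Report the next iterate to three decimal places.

(-1.548, 2.096)

At (-3, 3): F = (-2.000, 130.000).
Jacobian J = [[2, 1], [-4·v^2 - 5, -8·u·v + 2·v]].
At the point, J = [[2.000, 1.000], [-41.000, 78.000]] (det J = 197.000).
Solving J·Δ = −F gives Δ = (1.452, -0.904).
Then the next iterate is (u, v)₁ = (-1.548, 2.096).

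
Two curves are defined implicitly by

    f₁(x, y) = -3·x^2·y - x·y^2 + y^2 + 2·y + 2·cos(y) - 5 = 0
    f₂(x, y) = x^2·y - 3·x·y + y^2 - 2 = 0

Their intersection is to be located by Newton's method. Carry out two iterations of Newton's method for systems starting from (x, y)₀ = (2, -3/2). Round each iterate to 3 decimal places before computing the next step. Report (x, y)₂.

(1.598, -0.681)

At (2, -3/2): F = (7.89147, 3.250).
Jacobian J = [[-6·x·y - y^2, -3·x^2 - 2·x·y + 2·y - 2·sin(y) + 2], [2·x·y - 3·y, x^2 - 3·x + 2·y]].
At the point, J = [[15.750, -5.00501], [-1.500, -5.000]] (det J = -86.25752).
Solving J·Δ = −F gives Δ = (-0.269, 0.731).
Then the next iterate is (x, y)₁ = (1.731, -0.769).
Round to (1.731, -0.769) and repeat: F = (1.37953, 0.28058), J = [[7.39547, -4.47397], [-0.35528, -3.73464]].
Δ = (-0.133, 0.088), so (x, y)₂ = (1.598, -0.681).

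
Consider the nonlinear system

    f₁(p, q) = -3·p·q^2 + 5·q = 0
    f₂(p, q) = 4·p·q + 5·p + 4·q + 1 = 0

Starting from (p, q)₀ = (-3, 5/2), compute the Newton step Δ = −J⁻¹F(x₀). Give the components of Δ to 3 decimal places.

At (-3, 5/2): F = (68.750, -34.000).
Jacobian J = [[-3·q^2, -6·p·q + 5], [4·q + 5, 4·p + 4]].
At the point, J = [[-18.750, 50.000], [15.000, -8.000]] (det J = -600.000).
Solving J·Δ = −F gives Δ = (1.917, -0.656).

(1.917, -0.656)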